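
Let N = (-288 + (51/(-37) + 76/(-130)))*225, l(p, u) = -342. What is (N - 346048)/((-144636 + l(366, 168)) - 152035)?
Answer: 197830333/142863253 ≈ 1.3848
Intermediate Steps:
N = -31381245/481 (N = (-288 + (51*(-1/37) + 76*(-1/130)))*225 = (-288 + (-51/37 - 38/65))*225 = (-288 - 4721/2405)*225 = -697361/2405*225 = -31381245/481 ≈ -65242.)
(N - 346048)/((-144636 + l(366, 168)) - 152035) = (-31381245/481 - 346048)/((-144636 - 342) - 152035) = -197830333/(481*(-144978 - 152035)) = -197830333/481/(-297013) = -197830333/481*(-1/297013) = 197830333/142863253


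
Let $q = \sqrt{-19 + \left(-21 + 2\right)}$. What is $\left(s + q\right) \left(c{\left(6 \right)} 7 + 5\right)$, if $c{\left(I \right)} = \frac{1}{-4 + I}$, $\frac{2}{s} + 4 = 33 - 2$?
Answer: $\frac{17}{27} + \frac{17 i \sqrt{38}}{2} \approx 0.62963 + 52.398 i$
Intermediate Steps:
$s = \frac{2}{27}$ ($s = \frac{2}{-4 + \left(33 - 2\right)} = \frac{2}{-4 + 31} = \frac{2}{27} \approx 0.074074$)
$q = i \sqrt{38}$ ($q = \sqrt{-19 - 19} = \sqrt{-38} = i \sqrt{38} \approx 6.1644 i$)
$\left(s + q\right) \left(c{\left(6 \right)} 7 + 5\right) = \left(\frac{2}{27} + i \sqrt{38}\right) \left(\frac{1}{-4 + 6} \cdot 7 + 5\right) = \left(\frac{2}{27} + i \sqrt{38}\right) \left(\frac{1}{2} \cdot 7 + 5\right) = \left(\frac{2}{27} + i \sqrt{38}\right) \left(\frac{7}{2} + 5\right) = \left(\frac{2}{27} + i \sqrt{38}\right) \frac{17}{2} = \frac{17}{27} + \frac{17 i \sqrt{38}}{2}$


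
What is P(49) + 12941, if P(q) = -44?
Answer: 12897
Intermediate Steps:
P(49) + 12941 = -44 + 12941 = 12897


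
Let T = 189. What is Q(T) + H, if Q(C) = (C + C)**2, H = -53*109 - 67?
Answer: 137040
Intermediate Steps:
H = -5844 (H = -5777 - 67 = -5844)
Q(C) = 4*C**2 (Q(C) = (2*C)**2 = 4*C**2)
Q(T) + H = 4*189**2 - 5844 = 4*35721 - 5844 = 142884 - 5844 = 137040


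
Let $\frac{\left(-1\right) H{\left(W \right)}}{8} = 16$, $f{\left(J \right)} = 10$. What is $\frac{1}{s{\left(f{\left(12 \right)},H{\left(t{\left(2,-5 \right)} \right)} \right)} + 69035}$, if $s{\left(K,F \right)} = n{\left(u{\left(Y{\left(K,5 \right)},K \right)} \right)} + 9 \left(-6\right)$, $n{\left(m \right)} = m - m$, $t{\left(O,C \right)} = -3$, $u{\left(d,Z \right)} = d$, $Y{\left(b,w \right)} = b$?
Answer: $\frac{1}{68981} \approx 1.4497 \cdot 10^{-5}$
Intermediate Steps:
$n{\left(m \right)} = 0$
$H{\left(W \right)} = -128$ ($H{\left(W \right)} = \left(-8\right) 16 = -128$)
$s{\left(K,F \right)} = -54$ ($s{\left(K,F \right)} = 0 + 9 \left(-6\right) = 0 - 54 = -54$)
$\frac{1}{s{\left(f{\left(12 \right)},H{\left(t{\left(2,-5 \right)} \right)} \right)} + 69035} = \frac{1}{-54 + 69035} = \frac{1}{68981}$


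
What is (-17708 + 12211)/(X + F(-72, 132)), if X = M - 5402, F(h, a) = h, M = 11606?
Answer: -5497/6132 ≈ -0.89645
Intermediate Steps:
X = 6204 (X = 11606 - 5402 = 6204)
(-17708 + 12211)/(X + F(-72, 132)) = (-17708 + 12211)/(6204 - 72) = -5497/6132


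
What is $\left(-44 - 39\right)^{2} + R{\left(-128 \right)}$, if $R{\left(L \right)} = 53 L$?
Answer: $105$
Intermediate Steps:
$\left(-44 - 39\right)^{2} + R{\left(-128 \right)} = \left(-44 - 39\right)^{2} + 53 \left(-128\right) = \left(-83\right)^{2} - 6784 = 6889 - 6784 = 105$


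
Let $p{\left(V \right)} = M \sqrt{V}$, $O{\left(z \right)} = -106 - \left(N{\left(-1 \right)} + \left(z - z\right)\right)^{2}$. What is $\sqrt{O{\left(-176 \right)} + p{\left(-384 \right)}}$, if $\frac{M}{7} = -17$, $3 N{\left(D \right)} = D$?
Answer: $\frac{\sqrt{-955 - 8568 i \sqrt{6}}}{3} \approx 33.378 - 34.932 i$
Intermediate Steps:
$N{\left(D \right)} = \frac{D}{3}$
$M = -119$ ($M = 7 \left(-17\right) = -119$)
$O{\left(z \right)} = - \frac{955}{9}$ ($O{\left(z \right)} = -106 - \left(\frac{1}{3} \left(-1\right) + \left(z - z\right)\right)^{2} = -106 - \left(- \frac{1}{3} + 0\right)^{2} = -106 - \left(- \frac{1}{3}\right)^{2} = -106 - \frac{1}{9} = - \frac{955}{9}$)
$p{\left(V \right)} = - 119 \sqrt{V}$
$\sqrt{O{\left(-176 \right)} + p{\left(-384 \right)}} = \sqrt{- \frac{955}{9} - 119 \sqrt{-384}} = \sqrt{- \frac{955}{9} - 119 \cdot 8 i \sqrt{6}} = \sqrt{- \frac{955}{9} - 952 i \sqrt{6}}$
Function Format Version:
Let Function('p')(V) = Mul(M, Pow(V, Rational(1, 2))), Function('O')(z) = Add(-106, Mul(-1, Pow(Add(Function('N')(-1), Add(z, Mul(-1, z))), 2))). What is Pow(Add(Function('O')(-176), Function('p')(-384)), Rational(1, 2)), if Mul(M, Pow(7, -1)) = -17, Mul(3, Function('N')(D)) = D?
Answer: Mul(Rational(1, 3), Pow(Add(-955, Mul(-8568, I, Pow(6, Rational(1, 2)))), Rational(1, 2))) ≈ Add(33.378, Mul(-34.932, I))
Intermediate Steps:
Function('N')(D) = Mul(Rational(1, 3), D)
M = -119 (M = Mul(7, -17) = -119)
Function('O')(z) = Rational(-955, 9) (Function('O')(z) = Add(-106, Mul(-1, Pow(Add(Mul(Rational(1, 3), -1), Add(z, Mul(-1, z))), 2))) = Add(-106, Mul(-1, Pow(Add(Rational(-1, 3), 0), 2))) = Add(-106, Mul(-1, Pow(Rational(-1, 3), 2))) = Add(-106, Mul(-1, Rational(1, 9))) = Add(-106, Rational(-1, 9)) = Rational(-955, 9))
Function('p')(V) = Mul(-119, Pow(V, Rational(1, 2)))
Pow(Add(Function('O')(-176), Function('p')(-384)), Rational(1, 2)) = Pow(Add(Rational(-955, 9), Mul(-119, Pow(-384, Rational(1, 2)))), Rational(1, 2)) = Pow(Add(Rational(-955, 9), Mul(-119, Mul(8, I, Pow(6, Rational(1, 2))))), Rational(1, 2)) = Pow(Add(Rational(-955, 9), Mul(-952, I, Pow(6, Rational(1, 2)))), Rational(1, 2))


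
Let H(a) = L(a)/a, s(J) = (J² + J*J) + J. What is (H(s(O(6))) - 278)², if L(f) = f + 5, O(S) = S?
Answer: 466603201/6084 ≈ 76694.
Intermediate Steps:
L(f) = 5 + f
s(J) = J + 2*J² (s(J) = (J² + J²) + J = 2*J² + J = J + 2*J²)
H(a) = (5 + a)/a
(H(s(O(6))) - 278)² = ((5 + 6*(1 + 2*6))/((6*(1 + 2*6))) - 278)² = ((5 + 6*(1 + 12))/((6*(1 + 12))) - 278)² = ((5 + 6*13)/((6*13)) - 278)² = ((5 + 78)/78 - 278)² = ((1/78)*83 - 278)² = (83/78 - 278)² = (-21601/78)² = 466603201/6084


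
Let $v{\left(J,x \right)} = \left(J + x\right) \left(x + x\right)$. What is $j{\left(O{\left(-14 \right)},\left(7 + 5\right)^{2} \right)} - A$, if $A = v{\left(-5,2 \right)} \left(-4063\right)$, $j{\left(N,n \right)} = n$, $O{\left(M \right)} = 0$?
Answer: $-48612$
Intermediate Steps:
$v{\left(J,x \right)} = 2 x \left(J + x\right)$ ($v{\left(J,x \right)} = \left(J + x\right) 2 x = 2 x \left(J + x\right)$)
$A = 48756$ ($A = 2 \cdot 2 \left(-5 + 2\right) \left(-4063\right) = 2 \cdot 2 \left(-3\right) \left(-4063\right) = \left(-12\right) \left(-4063\right) = 48756$)
$j{\left(O{\left(-14 \right)},\left(7 + 5\right)^{2} \right)} - A = \left(7 + 5\right)^{2} - 48756 = 12^{2} - 48756 = 144 - 48756 = -48612$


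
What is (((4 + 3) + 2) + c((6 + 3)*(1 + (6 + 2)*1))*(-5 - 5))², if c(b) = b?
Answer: 641601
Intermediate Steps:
(((4 + 3) + 2) + c((6 + 3)*(1 + (6 + 2)*1))*(-5 - 5))² = (((4 + 3) + 2) + ((6 + 3)*(1 + (6 + 2)*1))*(-5 - 5))² = ((7 + 2) + (9*(1 + 8*1))*(-10))² = (9 + (9*(1 + 8))*(-10))² = (9 + (9*9)*(-10))² = (9 + 81*(-10))² = (9 - 810)² = (-801)² = 641601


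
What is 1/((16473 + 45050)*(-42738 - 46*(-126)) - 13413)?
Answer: -1/2272796079 ≈ -4.3999e-10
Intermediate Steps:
1/((16473 + 45050)*(-42738 - 46*(-126)) - 13413) = 1/(61523*(-42738 + 5796) - 13413) = 1/(61523*(-36942) - 13413) = 1/(-2272782666 - 13413) = 1/(-2272796079) = -1/2272796079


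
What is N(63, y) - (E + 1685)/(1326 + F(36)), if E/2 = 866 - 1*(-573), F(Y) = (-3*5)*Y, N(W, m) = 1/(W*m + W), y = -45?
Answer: -2108237/363132 ≈ -5.8057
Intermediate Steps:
N(W, m) = 1/(W + W*m)
F(Y) = -15*Y
E = 2878 (E = 2*(866 - 1*(-573)) = 2*(866 + 573) = 2*1439 = 2878)
N(63, y) - (E + 1685)/(1326 + F(36)) = 1/(63*(1 - 45)) - (2878 + 1685)/(1326 - 15*36) = (1/63)/(-44) - 4563/(1326 - 540) = (1/63)*(-1/44) - 4563/786 = -1/2772 - 4563/786 = -1/2772 - 1*1521/262 = -1/2772 - 1521/262 = -2108237/363132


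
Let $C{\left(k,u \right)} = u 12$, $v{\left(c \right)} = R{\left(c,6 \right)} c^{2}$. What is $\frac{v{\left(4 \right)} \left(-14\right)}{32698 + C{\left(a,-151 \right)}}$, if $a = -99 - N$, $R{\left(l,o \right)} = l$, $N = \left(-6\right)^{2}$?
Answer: $- \frac{448}{15443} \approx -0.02901$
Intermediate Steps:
$N = 36$
$v{\left(c \right)} = c^{3}$ ($v{\left(c \right)} = c c^{2} = c^{3}$)
$a = -135$ ($a = -99 - 36 = -135$)
$C{\left(k,u \right)} = 12 u$
$\frac{v{\left(4 \right)} \left(-14\right)}{32698 + C{\left(a,-151 \right)}} = \frac{4^{3} \left(-14\right)}{32698 + 12 \left(-151\right)} = \frac{64 \left(-14\right)}{32698 - 1812} = - \frac{896}{30886} = \left(-896\right) \frac{1}{30886} = - \frac{448}{15443}$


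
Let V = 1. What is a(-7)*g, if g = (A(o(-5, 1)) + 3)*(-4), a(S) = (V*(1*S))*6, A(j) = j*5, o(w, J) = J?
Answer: 1344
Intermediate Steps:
A(j) = 5*j
a(S) = 6*S (a(S) = (1*(1*S))*6 = (1*S)*6 = S*6 = 6*S)
g = -32 (g = (5*1 + 3)*(-4) = (5 + 3)*(-4) = 8*(-4) = -32)
a(-7)*g = (6*(-7))*(-32) = -42*(-32) = 1344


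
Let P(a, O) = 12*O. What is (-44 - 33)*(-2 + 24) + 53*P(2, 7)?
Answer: 2758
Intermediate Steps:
(-44 - 33)*(-2 + 24) + 53*P(2, 7) = (-44 - 33)*(-2 + 24) + 53*(12*7) = -77*22 + 53*84 = -1694 + 4452 = 2758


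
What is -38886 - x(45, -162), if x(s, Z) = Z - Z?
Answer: -38886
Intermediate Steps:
x(s, Z) = 0
-38886 - x(45, -162) = -38886 - 1*0 = -38886 + 0 = -38886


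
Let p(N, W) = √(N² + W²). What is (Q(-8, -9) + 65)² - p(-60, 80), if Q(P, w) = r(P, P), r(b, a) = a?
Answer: 3149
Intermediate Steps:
Q(P, w) = P
(Q(-8, -9) + 65)² - p(-60, 80) = (-8 + 65)² - √((-60)² + 80²) = 57² - √(3600 + 6400) = 3249 - √10000 = 3249 - 1*100 = 3249 - 100 = 3149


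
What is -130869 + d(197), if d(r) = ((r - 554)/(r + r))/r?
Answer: -10157790399/77618 ≈ -1.3087e+5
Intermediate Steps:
d(r) = (-554 + r)/(2*r²) (d(r) = ((-554 + r)/((2*r)))/r = ((-554 + r)*(1/(2*r)))/r = ((-554 + r)/(2*r))/r = (-554 + r)/(2*r²))
-130869 + d(197) = -130869 + (½)*(-554 + 197)/197² = -130869 + (½)*(1/38809)*(-357) = -130869 - 357/77618 = -10157790399/77618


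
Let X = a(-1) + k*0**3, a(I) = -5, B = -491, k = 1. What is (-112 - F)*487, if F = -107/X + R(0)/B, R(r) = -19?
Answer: -159537304/2455 ≈ -64985.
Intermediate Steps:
X = -5 (X = -5 + 1*0**3 = -5 + 1*0 = -5 + 0 = -5)
F = 52632/2455 (F = -107/(-5) - 19/(-491) = -107*(-1/5) - 19*(-1/491) = 107/5 + 19/491 = 52632/2455 ≈ 21.439)
(-112 - F)*487 = (-112 - 1*52632/2455)*487 = (-112 - 52632/2455)*487 = -327592/2455*487 = -159537304/2455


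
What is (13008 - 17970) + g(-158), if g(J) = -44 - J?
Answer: -4848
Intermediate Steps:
(13008 - 17970) + g(-158) = (13008 - 17970) + (-44 - 1*(-158)) = -4962 + (-44 + 158) = -4962 + 114 = -4848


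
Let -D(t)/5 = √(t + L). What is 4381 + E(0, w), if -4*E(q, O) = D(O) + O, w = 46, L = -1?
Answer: 8739/2 + 15*√5/4 ≈ 4377.9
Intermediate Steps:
D(t) = -5*√(-1 + t) (D(t) = -5*√(t - 1) = -5*√(-1 + t))
E(q, O) = -O/4 + 5*√(-1 + O)/4 (E(q, O) = -(-5*√(-1 + O) + O)/4 = -(O - 5*√(-1 + O))/4 = -O/4 + 5*√(-1 + O)/4)
4381 + E(0, w) = 4381 + (-¼*46 + 5*√(-1 + 46)/4) = 4381 + (-23/2 + 5*√45/4) = 4381 + (-23/2 + 5*(3*√5)/4) = 4381 + (-23/2 + 15*√5/4) = 8739/2 + 15*√5/4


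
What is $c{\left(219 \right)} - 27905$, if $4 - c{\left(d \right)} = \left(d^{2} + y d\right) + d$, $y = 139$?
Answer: $-106522$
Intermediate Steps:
$c{\left(d \right)} = 4 - d^{2} - 140 d$ ($c{\left(d \right)} = 4 - \left(\left(d^{2} + 139 d\right) + d\right) = 4 - \left(d^{2} + 140 d\right) = 4 - d^{2} - 140 d$)
$c{\left(219 \right)} - 27905 = \left(4 - 219^{2} - 30660\right) - 27905 = \left(4 - 47961 - 30660\right) - 27905 = -78617 - 27905 = -106522$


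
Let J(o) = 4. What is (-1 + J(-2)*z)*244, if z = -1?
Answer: -1220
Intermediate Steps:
(-1 + J(-2)*z)*244 = (-1 + 4*(-1))*244 = (-1 - 4)*244 = -5*244 = -1220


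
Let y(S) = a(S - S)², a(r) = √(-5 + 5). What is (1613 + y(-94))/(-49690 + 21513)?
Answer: -1613/28177 ≈ -0.057245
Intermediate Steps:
a(r) = 0 (a(r) = √0 = 0)
y(S) = 0 (y(S) = 0² = 0)
(1613 + y(-94))/(-49690 + 21513) = (1613 + 0)/(-49690 + 21513) = 1613/(-28177) = 1613*(-1/28177) = -1613/28177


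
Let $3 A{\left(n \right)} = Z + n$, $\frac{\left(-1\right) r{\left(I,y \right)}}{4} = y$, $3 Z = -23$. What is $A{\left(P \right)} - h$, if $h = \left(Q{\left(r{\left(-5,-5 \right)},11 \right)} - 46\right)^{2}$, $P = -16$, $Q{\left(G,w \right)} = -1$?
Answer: $- \frac{19952}{9} \approx -2216.9$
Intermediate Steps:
$Z = - \frac{23}{3}$ ($Z = \frac{1}{3} \left(-23\right) = - \frac{23}{3} \approx -7.6667$)
$r{\left(I,y \right)} = - 4 y$
$A{\left(n \right)} = - \frac{23}{9} + \frac{n}{3}$ ($A{\left(n \right)} = \frac{- \frac{23}{3} + n}{3} = - \frac{23}{9} + \frac{n}{3}$)
$h = 2209$ ($h = \left(-1 - 46\right)^{2} = \left(-47\right)^{2} = 2209$)
$A{\left(P \right)} - h = \left(- \frac{23}{9} + \frac{1}{3} \left(-16\right)\right) - 2209 = \left(- \frac{23}{9} - \frac{16}{3}\right) - 2209 = - \frac{71}{9} - 2209 = - \frac{19952}{9}$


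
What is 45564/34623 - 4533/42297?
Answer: 196697161/162716559 ≈ 1.2088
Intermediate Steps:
45564/34623 - 4533/42297 = 45564*(1/34623) - 4533*1/42297 = 15188/11541 - 1511/14099 = 196697161/162716559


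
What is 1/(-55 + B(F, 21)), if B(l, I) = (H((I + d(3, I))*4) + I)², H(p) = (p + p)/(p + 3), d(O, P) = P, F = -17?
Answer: 3249/1534786 ≈ 0.0021169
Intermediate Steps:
H(p) = 2*p/(3 + p) (H(p) = (2*p)/(3 + p) = 2*p/(3 + p))
B(l, I) = (I + 16*I/(3 + 8*I))² (B(l, I) = (2*((I + I)*4)/(3 + (I + I)*4) + I)² = (2*((2*I)*4)/(3 + (2*I)*4) + I)² = (2*(8*I)/(3 + 8*I) + I)² = (16*I/(3 + 8*I) + I)² = (I + 16*I/(3 + 8*I))²)
1/(-55 + B(F, 21)) = 1/(-55 + 21²*(19 + 8*21)²/(3 + 8*21)²) = 1/(-55 + 441*(19 + 168)²/(3 + 168)²) = 1/(-55 + 441*187²/171²) = 1/(-55 + 441*(1/29241)*34969) = 1/(-55 + 1713481/3249) = 1/(1534786/3249) = 3249/1534786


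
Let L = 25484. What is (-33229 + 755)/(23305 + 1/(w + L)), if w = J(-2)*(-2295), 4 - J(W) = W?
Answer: -380400436/272994771 ≈ -1.3934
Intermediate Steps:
J(W) = 4 - W
w = -13770 (w = (4 - 1*(-2))*(-2295) = (4 + 2)*(-2295) = 6*(-2295) = -13770)
(-33229 + 755)/(23305 + 1/(w + L)) = (-33229 + 755)/(23305 + 1/(-13770 + 25484)) = -32474/(23305 + 1/11714) = -32474/272994771/11714 = -32474*11714/272994771 = -380400436/272994771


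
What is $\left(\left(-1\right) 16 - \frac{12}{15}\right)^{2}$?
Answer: $\frac{7056}{25} \approx 282.24$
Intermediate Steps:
$\left(\left(-1\right) 16 - \frac{12}{15}\right)^{2} = \left(-16 - \frac{4}{5}\right)^{2} = \left(- \frac{84}{5}\right)^{2} = \frac{7056}{25}$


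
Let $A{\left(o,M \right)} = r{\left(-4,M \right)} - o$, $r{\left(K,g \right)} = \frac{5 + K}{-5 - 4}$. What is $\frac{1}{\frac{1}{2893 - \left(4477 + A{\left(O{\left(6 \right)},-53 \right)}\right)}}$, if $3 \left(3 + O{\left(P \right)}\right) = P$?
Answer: $- \frac{14264}{9} \approx -1584.9$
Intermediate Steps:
$r{\left(K,g \right)} = - \frac{5}{9} - \frac{K}{9}$ ($r{\left(K,g \right)} = \frac{5 + K}{-9} = \left(5 + K\right) \left(- \frac{1}{9}\right) = - \frac{5}{9} - \frac{K}{9}$)
$O{\left(P \right)} = -3 + \frac{P}{3}$
$A{\left(o,M \right)} = - \frac{1}{9} - o$ ($A{\left(o,M \right)} = \left(- \frac{5}{9} - - \frac{4}{9}\right) - o = \left(- \frac{5}{9} + \frac{4}{9}\right) - o = - \frac{1}{9} - o$)
$\frac{1}{\frac{1}{2893 - \left(4477 + A{\left(O{\left(6 \right)},-53 \right)}\right)}} = \frac{1}{\frac{1}{2893 - \left(\frac{40292}{9} - \left(-3 + \frac{1}{3} \cdot 6\right)\right)}} = \frac{1}{\frac{1}{2893 - \left(\frac{40292}{9} - \left(-3 + 2\right)\right)}} = \frac{1}{\frac{1}{2893 - \left(\frac{40292}{9} + 1\right)}} = \frac{1}{\frac{1}{2893 - \frac{40301}{9}}} = \frac{1}{\frac{1}{- \frac{14264}{9}}} = \frac{1}{- \frac{9}{14264}} = - \frac{14264}{9}$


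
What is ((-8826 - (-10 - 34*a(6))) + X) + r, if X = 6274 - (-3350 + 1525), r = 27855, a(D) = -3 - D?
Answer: 26832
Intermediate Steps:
X = 8099 (X = 6274 - 1*(-1825) = 6274 + 1825 = 8099)
((-8826 - (-10 - 34*a(6))) + X) + r = ((-8826 - (-10 - 34*(-3 - 1*6))) + 8099) + 27855 = ((-8826 - (-10 - 34*(-3 - 6))) + 8099) + 27855 = ((-8826 - (-10 - 34*(-9))) + 8099) + 27855 = ((-8826 - (-10 + 306)) + 8099) + 27855 = ((-8826 - 1*296) + 8099) + 27855 = ((-8826 - 296) + 8099) + 27855 = (-9122 + 8099) + 27855 = -1023 + 27855 = 26832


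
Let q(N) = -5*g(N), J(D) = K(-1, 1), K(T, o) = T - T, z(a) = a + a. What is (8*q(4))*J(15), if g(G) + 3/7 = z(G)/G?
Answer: 0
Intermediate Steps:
z(a) = 2*a
g(G) = 11/7 (g(G) = -3/7 + (2*G)/G = -3/7 + 2 = 11/7)
K(T, o) = 0
J(D) = 0
q(N) = -55/7 (q(N) = -5*11/7 = -55/7)
(8*q(4))*J(15) = (8*(-55/7))*0 = -440/7*0 = 0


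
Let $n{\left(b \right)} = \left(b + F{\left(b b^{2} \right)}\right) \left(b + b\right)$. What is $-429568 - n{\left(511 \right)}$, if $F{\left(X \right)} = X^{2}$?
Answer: $-18196015437226353152$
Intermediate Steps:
$n{\left(b \right)} = 2 b \left(b + b^{6}\right)$ ($n{\left(b \right)} = \left(b + \left(b b^{2}\right)^{2}\right) \left(b + b\right) = \left(b + \left(b^{3}\right)^{2}\right) 2 b = \left(b + b^{6}\right) 2 b = 2 b \left(b + b^{6}\right)$)
$-429568 - n{\left(511 \right)} = -429568 - 2 \cdot 511^{2} \left(1 + 511^{5}\right) = -429568 - 2 \cdot 261121 \left(1 + 34842114263551\right) = -429568 - 2 \cdot 261121 \cdot 34842114263552 = -429568 - 18196015437225923584 = -18196015437226353152$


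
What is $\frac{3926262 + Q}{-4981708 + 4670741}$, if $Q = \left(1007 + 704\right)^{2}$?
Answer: $- \frac{6853783}{310967} \approx -22.04$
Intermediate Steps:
$Q = 2927521$ ($Q = 1711^{2} = 2927521$)
$\frac{3926262 + Q}{-4981708 + 4670741} = \frac{3926262 + 2927521}{-4981708 + 4670741} = \frac{6853783}{-310967} = 6853783 \left(- \frac{1}{310967}\right) = - \frac{6853783}{310967}$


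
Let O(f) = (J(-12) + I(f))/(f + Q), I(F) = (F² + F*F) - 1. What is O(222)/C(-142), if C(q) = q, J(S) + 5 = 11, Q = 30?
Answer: -98573/35784 ≈ -2.7547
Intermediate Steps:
J(S) = 6 (J(S) = -5 + 11 = 6)
I(F) = -1 + 2*F² (I(F) = (F² + F²) - 1 = 2*F² - 1 = -1 + 2*F²)
O(f) = (5 + 2*f²)/(30 + f) (O(f) = (6 + (-1 + 2*f²))/(f + 30) = (5 + 2*f²)/(30 + f))
O(222)/C(-142) = ((5 + 2*222²)/(30 + 222))/(-142) = ((5 + 2*49284)/252)*(-1/142) = ((5 + 98568)/252)*(-1/142) = ((1/252)*98573)*(-1/142) = (98573/252)*(-1/142) = -98573/35784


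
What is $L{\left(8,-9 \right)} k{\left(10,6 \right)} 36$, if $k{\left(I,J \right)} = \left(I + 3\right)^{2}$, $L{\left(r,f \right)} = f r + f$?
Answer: $-492804$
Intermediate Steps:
$L{\left(r,f \right)} = f + f r$
$k{\left(I,J \right)} = \left(3 + I\right)^{2}$
$L{\left(8,-9 \right)} k{\left(10,6 \right)} 36 = - 9 \left(1 + 8\right) \left(3 + 10\right)^{2} \cdot 36 = \left(-9\right) 9 \cdot 13^{2} \cdot 36 = \left(-81\right) 169 \cdot 36 = \left(-13689\right) 36 = -492804$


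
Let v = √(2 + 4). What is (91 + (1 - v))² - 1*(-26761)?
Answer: 35231 - 184*√6 ≈ 34780.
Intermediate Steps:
v = √6 ≈ 2.4495
(91 + (1 - v))² - 1*(-26761) = (91 + (1 - √6))² - 1*(-26761) = (92 - √6)² + 26761 = 26761 + (92 - √6)²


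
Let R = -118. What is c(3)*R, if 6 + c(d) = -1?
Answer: 826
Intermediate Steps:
c(d) = -7 (c(d) = -6 - 1 = -7)
c(3)*R = -7*(-118) = 826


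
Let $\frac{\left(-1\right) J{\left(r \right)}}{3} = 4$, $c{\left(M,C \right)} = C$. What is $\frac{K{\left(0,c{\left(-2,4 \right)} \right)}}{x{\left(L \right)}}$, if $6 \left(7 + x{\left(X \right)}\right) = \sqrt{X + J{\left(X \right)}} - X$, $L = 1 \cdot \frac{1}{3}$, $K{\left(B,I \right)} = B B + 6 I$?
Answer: $- \frac{27432}{8117} - \frac{216 i \sqrt{105}}{8117} \approx -3.3796 - 0.27268 i$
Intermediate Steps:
$J{\left(r \right)} = -12$ ($J{\left(r \right)} = \left(-3\right) 4 = -12$)
$K{\left(B,I \right)} = B^{2} + 6 I$
$L = \frac{1}{3}$ ($L = 1 \cdot \frac{1}{3} = \frac{1}{3} \approx 0.33333$)
$x{\left(X \right)} = -7 - \frac{X}{6} + \frac{\sqrt{-12 + X}}{6}$ ($x{\left(X \right)} = -7 + \frac{\sqrt{X - 12} - X}{6} = -7 + \frac{\sqrt{-12 + X} - X}{6} = -7 - \left(- \frac{\sqrt{-12 + X}}{6} + \frac{X}{6}\right) = -7 - \frac{X}{6} + \frac{\sqrt{-12 + X}}{6}$)
$\frac{K{\left(0,c{\left(-2,4 \right)} \right)}}{x{\left(L \right)}} = \frac{0^{2} + 6 \cdot 4}{-7 - \frac{1}{18} + \frac{\sqrt{-12 + \frac{1}{3}}}{6}} = \frac{0 + 24}{-7 - \frac{1}{18} + \frac{\sqrt{- \frac{35}{3}}}{6}} = \frac{1}{-7 - \frac{1}{18} + \frac{\frac{1}{3} i \sqrt{105}}{6}} \cdot 24 = \frac{1}{-7 - \frac{1}{18} + \frac{i \sqrt{105}}{18}} \cdot 24 = \frac{1}{- \frac{127}{18} + \frac{i \sqrt{105}}{18}} \cdot 24 = \frac{24}{- \frac{127}{18} + \frac{i \sqrt{105}}{18}}$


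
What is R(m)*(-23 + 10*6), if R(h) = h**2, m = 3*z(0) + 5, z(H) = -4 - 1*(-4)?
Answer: 925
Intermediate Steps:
z(H) = 0 (z(H) = -4 + 4 = 0)
m = 5 (m = 3*0 + 5 = 0 + 5 = 5)
R(m)*(-23 + 10*6) = 5**2*(-23 + 10*6) = 25*(-23 + 60) = 25*37 = 925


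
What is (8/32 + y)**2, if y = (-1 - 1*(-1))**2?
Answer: 1/16 ≈ 0.062500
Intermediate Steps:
y = 0 (y = (-1 + 1)**2 = 0**2 = 0)
(8/32 + y)**2 = (8/32 + 0)**2 = (8*(1/32) + 0)**2 = (1/4 + 0)**2 = (1/4)**2 = 1/16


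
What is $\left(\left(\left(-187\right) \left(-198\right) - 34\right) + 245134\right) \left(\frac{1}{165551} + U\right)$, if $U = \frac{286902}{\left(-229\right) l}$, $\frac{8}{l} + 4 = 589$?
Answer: $- \frac{1959766683720115647}{75822358} \approx -2.5847 \cdot 10^{10}$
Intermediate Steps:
$l = \frac{8}{585}$ ($l = \frac{8}{-4 + 589} = \frac{8}{585} \approx 0.013675$)
$U = - \frac{83918835}{916}$ ($U = \frac{286902}{\left(-229\right) \frac{8}{585}} = \frac{286902}{- \frac{1832}{585}} = 286902 \left(- \frac{585}{1832}\right) = - \frac{83918835}{916} \approx -91615.0$)
$\left(\left(\left(-187\right) \left(-198\right) - 34\right) + 245134\right) \left(\frac{1}{165551} + U\right) = \left(\left(\left(-187\right) \left(-198\right) - 34\right) + 245134\right) \left(\frac{1}{165551} - \frac{83918835}{916}\right) = \left(\left(37026 - 34\right) + 245134\right) \left(\frac{1}{165551} - \frac{83918835}{916}\right) = \left(36992 + 245134\right) \left(- \frac{13892847052169}{151644716}\right) = 282126 \left(- \frac{13892847052169}{151644716}\right) = - \frac{1959766683720115647}{75822358}$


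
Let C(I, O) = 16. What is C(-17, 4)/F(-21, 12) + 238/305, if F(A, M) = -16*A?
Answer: 5303/6405 ≈ 0.82795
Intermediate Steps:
C(-17, 4)/F(-21, 12) + 238/305 = 16/((-16*(-21))) + 238/305 = 16/336 + 238*(1/305) = 16*(1/336) + 238/305 = 1/21 + 238/305 = 5303/6405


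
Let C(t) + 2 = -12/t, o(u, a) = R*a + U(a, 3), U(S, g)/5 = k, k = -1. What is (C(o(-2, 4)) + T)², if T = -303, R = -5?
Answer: 57957769/625 ≈ 92732.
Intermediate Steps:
U(S, g) = -5 (U(S, g) = 5*(-1) = -5)
o(u, a) = -5 - 5*a (o(u, a) = -5*a - 5 = -5 - 5*a)
C(t) = -2 - 12/t
(C(o(-2, 4)) + T)² = ((-2 - 12/(-5 - 5*4)) - 303)² = ((-2 - 12/(-5 - 20)) - 303)² = ((-2 - 12/(-25)) - 303)² = ((-2 - 12*(-1/25)) - 303)² = ((-2 + 12/25) - 303)² = (-38/25 - 303)² = (-7613/25)² = 57957769/625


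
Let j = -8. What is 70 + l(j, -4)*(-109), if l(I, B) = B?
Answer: 506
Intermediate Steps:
70 + l(j, -4)*(-109) = 70 - 4*(-109) = 70 + 436 = 506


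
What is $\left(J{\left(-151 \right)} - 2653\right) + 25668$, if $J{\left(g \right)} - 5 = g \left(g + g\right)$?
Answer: $68622$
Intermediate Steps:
$J{\left(g \right)} = 5 + 2 g^{2}$ ($J{\left(g \right)} = 5 + g \left(g + g\right) = 5 + g 2 g = 5 + 2 g^{2}$)
$\left(J{\left(-151 \right)} - 2653\right) + 25668 = \left(\left(5 + 2 \left(-151\right)^{2}\right) - 2653\right) + 25668 = \left(\left(5 + 2 \cdot 22801\right) - 2653\right) + 25668 = \left(\left(5 + 45602\right) - 2653\right) + 25668 = \left(45607 - 2653\right) + 25668 = 42954 + 25668 = 68622$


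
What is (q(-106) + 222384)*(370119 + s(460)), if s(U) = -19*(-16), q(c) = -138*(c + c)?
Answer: 93213243720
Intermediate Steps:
q(c) = -276*c
s(U) = 304
(q(-106) + 222384)*(370119 + s(460)) = (-276*(-106) + 222384)*(370119 + 304) = (29256 + 222384)*370423 = 251640*370423 = 93213243720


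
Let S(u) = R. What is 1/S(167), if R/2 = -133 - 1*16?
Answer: -1/298 ≈ -0.0033557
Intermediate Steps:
R = -298 (R = 2*(-133 - 1*16) = 2*(-133 - 16) = 2*(-149) = -298)
S(u) = -298
1/S(167) = 1/(-298) = -1/298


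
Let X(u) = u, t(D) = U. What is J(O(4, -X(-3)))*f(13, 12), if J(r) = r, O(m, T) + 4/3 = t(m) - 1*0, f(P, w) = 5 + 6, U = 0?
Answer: -44/3 ≈ -14.667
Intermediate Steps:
t(D) = 0
f(P, w) = 11
O(m, T) = -4/3 (O(m, T) = -4/3 + (0 - 1*0) = -4/3 + (0 + 0) = -4/3 + 0 = -4/3)
J(O(4, -X(-3)))*f(13, 12) = -4/3*11 = -44/3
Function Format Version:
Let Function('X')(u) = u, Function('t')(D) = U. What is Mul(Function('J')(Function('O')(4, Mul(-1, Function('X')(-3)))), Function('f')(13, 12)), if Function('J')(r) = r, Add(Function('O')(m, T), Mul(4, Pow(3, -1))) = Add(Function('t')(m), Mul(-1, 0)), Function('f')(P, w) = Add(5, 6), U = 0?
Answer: Rational(-44, 3) ≈ -14.667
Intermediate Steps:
Function('t')(D) = 0
Function('f')(P, w) = 11
Function('O')(m, T) = Rational(-4, 3) (Function('O')(m, T) = Add(Rational(-4, 3), Add(0, Mul(-1, 0))) = Add(Rational(-4, 3), Add(0, 0)) = Add(Rational(-4, 3), 0) = Rational(-4, 3))
Mul(Function('J')(Function('O')(4, Mul(-1, Function('X')(-3)))), Function('f')(13, 12)) = Mul(Rational(-4, 3), 11) = Rational(-44, 3)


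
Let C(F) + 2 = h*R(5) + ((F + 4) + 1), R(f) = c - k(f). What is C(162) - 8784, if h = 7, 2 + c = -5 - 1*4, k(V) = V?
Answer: -8731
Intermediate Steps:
c = -11 (c = -2 + (-5 - 1*4) = -2 + (-5 - 4) = -2 - 9 = -11)
R(f) = -11 - f
C(F) = -109 + F (C(F) = -2 + (7*(-11 - 1*5) + ((F + 4) + 1)) = -2 + (7*(-11 - 5) + ((4 + F) + 1)) = -2 + (7*(-16) + (5 + F)) = -2 + (-112 + (5 + F)) = -2 + (-107 + F) = -109 + F)
C(162) - 8784 = (-109 + 162) - 8784 = 53 - 8784 = -8731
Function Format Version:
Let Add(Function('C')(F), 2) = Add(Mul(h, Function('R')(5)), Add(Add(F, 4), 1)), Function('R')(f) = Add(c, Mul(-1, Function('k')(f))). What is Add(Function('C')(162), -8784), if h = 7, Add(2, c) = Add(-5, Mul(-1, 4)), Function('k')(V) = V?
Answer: -8731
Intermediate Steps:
c = -11 (c = Add(-2, Add(-5, Mul(-1, 4))) = Add(-2, Add(-5, -4)) = Add(-2, -9) = -11)
Function('R')(f) = Add(-11, Mul(-1, f))
Function('C')(F) = Add(-109, F) (Function('C')(F) = Add(-2, Add(Mul(7, Add(-11, Mul(-1, 5))), Add(Add(F, 4), 1))) = Add(-2, Add(Mul(7, Add(-11, -5)), Add(Add(4, F), 1))) = Add(-2, Add(Mul(7, -16), Add(5, F))) = Add(-2, Add(-112, Add(5, F))) = Add(-2, Add(-107, F)) = Add(-109, F))
Add(Function('C')(162), -8784) = Add(Add(-109, 162), -8784) = Add(53, -8784) = -8731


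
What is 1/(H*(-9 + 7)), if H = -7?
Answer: 1/14 ≈ 0.071429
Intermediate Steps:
1/(H*(-9 + 7)) = 1/(-7*(-9 + 7)) = 1/(-7*(-2)) = 1/14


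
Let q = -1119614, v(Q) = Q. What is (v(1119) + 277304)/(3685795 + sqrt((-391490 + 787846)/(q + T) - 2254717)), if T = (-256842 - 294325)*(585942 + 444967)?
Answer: 116619365697577186427169/1543820540440423561319554 - 278423*I*sqrt(727948788164471562301818524865)/7719102702202117806597770 ≈ 0.075539 - 3.0774e-5*I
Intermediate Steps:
T = -568203020803 (T = -551167*1030909 = -568203020803)
(v(1119) + 277304)/(3685795 + sqrt((-391490 + 787846)/(q + T) - 2254717)) = (1119 + 277304)/(3685795 + sqrt((-391490 + 787846)/(-1119614 - 568203020803) - 2254717)) = 278423/(3685795 + sqrt(396356/(-568204140417) - 2254717)) = 278423/(3685795 + sqrt(396356*(-1/568204140417) - 2254717)) = 278423/(3685795 + sqrt(-396356/568204140417 - 2254717)) = 278423/(3685795 + sqrt(-1281139534868993345/568204140417)) = 278423/(3685795 + I*sqrt(727948788164471562301818524865)/568204140417)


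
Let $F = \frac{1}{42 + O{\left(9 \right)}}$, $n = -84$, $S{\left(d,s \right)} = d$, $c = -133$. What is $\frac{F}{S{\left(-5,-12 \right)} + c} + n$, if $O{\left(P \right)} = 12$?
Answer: $- \frac{625969}{7452} \approx -84.0$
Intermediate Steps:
$F = \frac{1}{54}$ ($F = \frac{1}{42 + 12} = \frac{1}{54} \approx 0.018519$)
$\frac{F}{S{\left(-5,-12 \right)} + c} + n = \frac{1}{54 \left(-5 - 133\right)} - 84 = \frac{1}{54 \left(-138\right)} - 84 = \frac{1}{54} \left(- \frac{1}{138}\right) - 84 = - \frac{1}{7452} - 84 = - \frac{625969}{7452}$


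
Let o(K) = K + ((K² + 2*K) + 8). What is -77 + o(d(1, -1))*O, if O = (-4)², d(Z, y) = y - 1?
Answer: 19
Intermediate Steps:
d(Z, y) = -1 + y
o(K) = 8 + K² + 3*K (o(K) = K + (8 + K² + 2*K) = 8 + K² + 3*K)
O = 16
-77 + o(d(1, -1))*O = -77 + (8 + (-1 - 1)² + 3*(-1 - 1))*16 = -77 + (8 + (-2)² + 3*(-2))*16 = -77 + (8 + 4 - 6)*16 = -77 + 6*16 = -77 + 96 = 19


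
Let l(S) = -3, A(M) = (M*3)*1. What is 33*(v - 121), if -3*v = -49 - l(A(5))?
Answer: -3487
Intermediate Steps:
A(M) = 3*M (A(M) = (3*M)*1 = 3*M)
v = 46/3 (v = -(-49 - 1*(-3))/3 = -(-49 + 3)/3 = -⅓*(-46) = 46/3 ≈ 15.333)
33*(v - 121) = 33*(46/3 - 121) = 33*(-317/3) = -3487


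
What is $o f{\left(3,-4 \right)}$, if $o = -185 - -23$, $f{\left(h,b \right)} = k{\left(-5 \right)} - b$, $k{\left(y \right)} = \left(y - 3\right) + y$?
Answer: $1458$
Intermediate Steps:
$k{\left(y \right)} = -3 + 2 y$ ($k{\left(y \right)} = \left(-3 + y\right) + y = -3 + 2 y$)
$f{\left(h,b \right)} = -13 - b$ ($f{\left(h,b \right)} = \left(-3 + 2 \left(-5\right)\right) - b = \left(-3 - 10\right) - b = -13 - b$)
$o = -162$ ($o = -185 + 23 = -162$)
$o f{\left(3,-4 \right)} = - 162 \left(-13 - -4\right) = - 162 \left(-13 + 4\right) = \left(-162\right) \left(-9\right) = 1458$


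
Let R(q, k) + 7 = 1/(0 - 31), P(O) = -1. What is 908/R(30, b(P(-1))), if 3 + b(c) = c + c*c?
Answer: -14074/109 ≈ -129.12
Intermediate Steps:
b(c) = -3 + c + c² (b(c) = -3 + (c + c*c) = -3 + (c + c²) = -3 + c + c²)
R(q, k) = -218/31 (R(q, k) = -7 + 1/(0 - 31) = -7 + 1/(-31) = -7 - 1/31 = -218/31)
908/R(30, b(P(-1))) = 908/(-218/31) = 908*(-31/218) = -14074/109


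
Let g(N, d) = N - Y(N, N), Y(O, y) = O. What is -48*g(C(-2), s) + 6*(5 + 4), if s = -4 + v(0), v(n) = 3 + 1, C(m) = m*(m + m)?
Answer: 54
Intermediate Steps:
C(m) = 2*m² (C(m) = m*(2*m) = 2*m²)
v(n) = 4
s = 0 (s = -4 + 4 = 0)
g(N, d) = 0 (g(N, d) = N - N = 0)
-48*g(C(-2), s) + 6*(5 + 4) = -48*0 + 6*(5 + 4) = 0 + 6*9 = 0 + 54 = 54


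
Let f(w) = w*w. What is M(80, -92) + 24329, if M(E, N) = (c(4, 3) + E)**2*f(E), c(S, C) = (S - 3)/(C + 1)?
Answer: 41240729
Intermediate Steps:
f(w) = w**2
c(S, C) = (-3 + S)/(1 + C)
M(E, N) = E**2*(1/4 + E)**2 (M(E, N) = ((-3 + 4)/(1 + 3) + E)**2*E**2 = (1/4 + E)**2*E**2 = E**2*(1/4 + E)**2)
M(80, -92) + 24329 = (1/16)*80**2*(1 + 4*80)**2 + 24329 = (1/16)*6400*(1 + 320)**2 + 24329 = (1/16)*6400*321**2 + 24329 = (1/16)*6400*103041 + 24329 = 41216400 + 24329 = 41240729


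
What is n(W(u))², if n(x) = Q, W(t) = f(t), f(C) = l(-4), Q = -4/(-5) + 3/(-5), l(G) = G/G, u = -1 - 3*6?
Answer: 1/25 ≈ 0.040000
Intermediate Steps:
u = -19 (u = -1 - 18 = -19)
l(G) = 1
Q = ⅕ (Q = -4*(-⅕) + 3*(-⅕) = ⅘ - ⅗ = ⅕ ≈ 0.20000)
f(C) = 1
W(t) = 1
n(x) = ⅕
n(W(u))² = (⅕)² = 1/25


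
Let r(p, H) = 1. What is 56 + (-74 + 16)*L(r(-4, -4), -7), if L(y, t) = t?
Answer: 462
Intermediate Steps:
56 + (-74 + 16)*L(r(-4, -4), -7) = 56 + (-74 + 16)*(-7) = 56 - 58*(-7) = 56 + 406 = 462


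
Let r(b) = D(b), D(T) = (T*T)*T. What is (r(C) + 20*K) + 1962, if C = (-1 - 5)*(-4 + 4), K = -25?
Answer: 1462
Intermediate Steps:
D(T) = T³ (D(T) = T²*T = T³)
C = 0 (C = -6*0 = 0)
r(b) = b³
(r(C) + 20*K) + 1962 = (0³ + 20*(-25)) + 1962 = (0 - 500) + 1962 = -500 + 1962 = 1462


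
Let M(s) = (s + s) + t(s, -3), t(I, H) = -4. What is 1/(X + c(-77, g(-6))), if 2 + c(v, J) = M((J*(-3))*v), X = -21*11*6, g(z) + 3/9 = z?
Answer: -1/4318 ≈ -0.00023159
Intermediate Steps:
M(s) = -4 + 2*s (M(s) = (s + s) - 4 = 2*s - 4 = -4 + 2*s)
g(z) = -⅓ + z
X = -1386 (X = -231*6 = -1386)
c(v, J) = -6 - 6*J*v (c(v, J) = -2 + (-4 + 2*((J*(-3))*v)) = -2 + (-4 + 2*((-3*J)*v)) = -2 + (-4 + 2*(-3*J*v)) = -2 + (-4 - 6*J*v) = -6 - 6*J*v)
1/(X + c(-77, g(-6))) = 1/(-1386 + (-6 - 6*(-⅓ - 6)*(-77))) = 1/(-1386 + (-6 - 6*(-19/3)*(-77))) = 1/(-1386 + (-6 - 2926)) = 1/(-1386 - 2932) = 1/(-4318) = -1/4318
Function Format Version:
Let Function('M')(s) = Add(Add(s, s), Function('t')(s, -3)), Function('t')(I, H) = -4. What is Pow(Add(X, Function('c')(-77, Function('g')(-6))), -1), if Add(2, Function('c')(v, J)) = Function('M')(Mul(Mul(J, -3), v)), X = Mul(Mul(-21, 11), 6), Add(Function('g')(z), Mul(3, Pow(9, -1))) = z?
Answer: Rational(-1, 4318) ≈ -0.00023159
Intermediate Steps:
Function('M')(s) = Add(-4, Mul(2, s)) (Function('M')(s) = Add(Add(s, s), -4) = Add(Mul(2, s), -4) = Add(-4, Mul(2, s)))
Function('g')(z) = Add(Rational(-1, 3), z)
X = -1386 (X = Mul(-231, 6) = -1386)
Function('c')(v, J) = Add(-6, Mul(-6, J, v)) (Function('c')(v, J) = Add(-2, Add(-4, Mul(2, Mul(Mul(J, -3), v)))) = Add(-2, Add(-4, Mul(2, Mul(Mul(-3, J), v)))) = Add(-2, Add(-4, Mul(2, Mul(-3, J, v)))) = Add(-2, Add(-4, Mul(-6, J, v))) = Add(-6, Mul(-6, J, v)))
Pow(Add(X, Function('c')(-77, Function('g')(-6))), -1) = Pow(Add(-1386, Add(-6, Mul(-6, Add(Rational(-1, 3), -6), -77))), -1) = Pow(Add(-1386, Add(-6, Mul(-6, Rational(-19, 3), -77))), -1) = Pow(Add(-1386, Add(-6, -2926)), -1) = Pow(Add(-1386, -2932), -1) = Pow(-4318, -1) = Rational(-1, 4318)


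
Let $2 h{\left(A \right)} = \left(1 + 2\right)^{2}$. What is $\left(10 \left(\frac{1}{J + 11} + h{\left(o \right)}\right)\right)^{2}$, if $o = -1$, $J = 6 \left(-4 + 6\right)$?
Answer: $\frac{1092025}{529} \approx 2064.3$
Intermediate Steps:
$J = 12$ ($J = 6 \cdot 2 = 12$)
$h{\left(A \right)} = \frac{9}{2}$ ($h{\left(A \right)} = \frac{\left(1 + 2\right)^{2}}{2} = \frac{3^{2}}{2} = \frac{1}{2} \cdot 9 = \frac{9}{2}$)
$\left(10 \left(\frac{1}{J + 11} + h{\left(o \right)}\right)\right)^{2} = \left(10 \left(\frac{1}{12 + 11} + \frac{9}{2}\right)\right)^{2} = \left(10 \left(\frac{1}{23} + \frac{9}{2}\right)\right)^{2} = \left(10 \cdot \frac{209}{46}\right)^{2} = \left(\frac{1045}{23}\right)^{2} = \frac{1092025}{529}$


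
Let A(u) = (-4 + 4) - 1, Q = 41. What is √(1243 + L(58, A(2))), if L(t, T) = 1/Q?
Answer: 2*√522381/41 ≈ 35.257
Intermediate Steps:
A(u) = -1 (A(u) = 0 - 1 = -1)
L(t, T) = 1/41
√(1243 + L(58, A(2))) = √(1243 + 1/41) = √(50964/41) = 2*√522381/41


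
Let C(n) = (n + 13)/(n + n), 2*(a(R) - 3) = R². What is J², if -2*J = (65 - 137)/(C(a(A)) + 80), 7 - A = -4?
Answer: 83612736/419143729 ≈ 0.19948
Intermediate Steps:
A = 11 (A = 7 - 1*(-4) = 7 + 4 = 11)
a(R) = 3 + R²/2
C(n) = (13 + n)/(2*n) (C(n) = (13 + n)/((2*n)) = (13 + n)*(1/(2*n)) = (13 + n)/(2*n))
J = 9144/20473 (J = -(65 - 137)/(2*((13 + (3 + (½)*11²))/(2*(3 + (½)*11²)) + 80)) = -(-36)/((13 + (3 + (½)*121))/(2*(3 + (½)*121)) + 80) = -(-36)/((13 + (3 + 121/2))/(2*(3 + 121/2)) + 80) = -(-36)/((13 + 127/2)/(2*(127/2)) + 80) = -(-36)/((½)*(2/127)*(153/2) + 80) = -(-36)/(153/254 + 80) = -(-36)/20473/254 = -(-36)*254/20473 = -½*(-18288/20473) = 9144/20473 ≈ 0.44664)
J² = (9144/20473)² = 83612736/419143729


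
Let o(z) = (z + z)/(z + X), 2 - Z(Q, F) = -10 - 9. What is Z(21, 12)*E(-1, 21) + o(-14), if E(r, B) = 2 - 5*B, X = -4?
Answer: -19453/9 ≈ -2161.4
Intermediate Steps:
Z(Q, F) = 21 (Z(Q, F) = 2 - (-10 - 9) = 2 - 1*(-19) = 2 + 19 = 21)
o(z) = 2*z/(-4 + z) (o(z) = (z + z)/(z - 4) = (2*z)/(-4 + z) = 2*z/(-4 + z))
Z(21, 12)*E(-1, 21) + o(-14) = 21*(2 - 5*21) + 2*(-14)/(-4 - 14) = 21*(2 - 105) + 2*(-14)/(-18) = 21*(-103) + 2*(-14)*(-1/18) = -2163 + 14/9 = -19453/9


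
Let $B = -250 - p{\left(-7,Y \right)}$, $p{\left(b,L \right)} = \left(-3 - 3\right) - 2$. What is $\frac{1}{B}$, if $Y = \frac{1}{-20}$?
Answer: $- \frac{1}{242} \approx -0.0041322$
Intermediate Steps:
$Y = - \frac{1}{20} \approx -0.05$
$p{\left(b,L \right)} = -8$ ($p{\left(b,L \right)} = \left(-3 - 3\right) - 2 = -6 - 2 = -8$)
$B = -242$ ($B = -250 - -8 = -250 + 8 = -242$)
$\frac{1}{B} = \frac{1}{-242} = - \frac{1}{242}$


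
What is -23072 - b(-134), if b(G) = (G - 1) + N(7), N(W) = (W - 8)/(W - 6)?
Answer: -22936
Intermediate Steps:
N(W) = (-8 + W)/(-6 + W)
b(G) = -2 + G (b(G) = (G - 1) + (-8 + 7)/(-6 + 7) = (-1 + G) - 1/1 = (-1 + G) + 1*(-1) = (-1 + G) - 1 = -2 + G)
-23072 - b(-134) = -23072 - (-2 - 134) = -23072 - 1*(-136) = -23072 + 136 = -22936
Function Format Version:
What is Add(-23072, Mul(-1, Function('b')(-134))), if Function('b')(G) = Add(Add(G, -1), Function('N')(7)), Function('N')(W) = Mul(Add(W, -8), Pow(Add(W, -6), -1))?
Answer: -22936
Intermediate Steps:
Function('N')(W) = Mul(Pow(Add(-6, W), -1), Add(-8, W)) (Function('N')(W) = Mul(Add(-8, W), Pow(Add(-6, W), -1)) = Mul(Pow(Add(-6, W), -1), Add(-8, W)))
Function('b')(G) = Add(-2, G) (Function('b')(G) = Add(Add(G, -1), Mul(Pow(Add(-6, 7), -1), Add(-8, 7))) = Add(Add(-1, G), Mul(Pow(1, -1), -1)) = Add(Add(-1, G), Mul(1, -1)) = Add(Add(-1, G), -1) = Add(-2, G))
Add(-23072, Mul(-1, Function('b')(-134))) = Add(-23072, Mul(-1, Add(-2, -134))) = Add(-23072, Mul(-1, -136)) = Add(-23072, 136) = -22936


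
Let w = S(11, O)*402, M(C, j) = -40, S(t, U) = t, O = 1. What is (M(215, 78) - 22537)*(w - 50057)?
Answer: 1030301395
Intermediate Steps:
w = 4422 (w = 11*402 = 4422)
(M(215, 78) - 22537)*(w - 50057) = (-40 - 22537)*(4422 - 50057) = -22577*(-45635) = 1030301395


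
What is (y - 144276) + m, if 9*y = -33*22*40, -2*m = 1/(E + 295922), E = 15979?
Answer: -30670819491/207934 ≈ -1.4750e+5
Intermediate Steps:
m = -1/623802 (m = -1/(2*(15979 + 295922)) = -½/311901 = -½*1/311901 = -1/623802 ≈ -1.6031e-6)
y = -9680/3 (y = (-33*22*40)/9 = (-726*40)/9 = (⅑)*(-29040) = -9680/3 ≈ -3226.7)
(y - 144276) + m = (-9680/3 - 144276) - 1/623802 = -442508/3 - 1/623802 = -30670819491/207934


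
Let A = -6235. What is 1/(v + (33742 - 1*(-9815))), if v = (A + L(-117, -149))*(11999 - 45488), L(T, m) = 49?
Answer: 1/207206511 ≈ 4.8261e-9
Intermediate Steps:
v = 207162954 (v = (-6235 + 49)*(11999 - 45488) = -6186*(-33489) = 207162954)
1/(v + (33742 - 1*(-9815))) = 1/(207162954 + (33742 - 1*(-9815))) = 1/(207162954 + (33742 + 9815)) = 1/(207162954 + 43557) = 1/207206511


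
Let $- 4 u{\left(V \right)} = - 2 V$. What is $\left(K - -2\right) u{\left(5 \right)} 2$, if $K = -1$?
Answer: $5$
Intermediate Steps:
$u{\left(V \right)} = \frac{V}{2}$ ($u{\left(V \right)} = - \frac{\left(-2\right) V}{4} = \frac{V}{2}$)
$\left(K - -2\right) u{\left(5 \right)} 2 = \left(-1 - -2\right) \frac{1}{2} \cdot 5 \cdot 2 = \left(-1 + 2\right) \frac{5}{2} \cdot 2 = 1 \cdot \frac{5}{2} \cdot 2 = \frac{5}{2} \cdot 2 = 5$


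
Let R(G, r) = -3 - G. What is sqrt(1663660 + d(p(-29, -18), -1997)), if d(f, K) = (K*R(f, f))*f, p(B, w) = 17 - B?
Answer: sqrt(6164898) ≈ 2482.9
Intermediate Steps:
d(f, K) = K*f*(-3 - f) (d(f, K) = (K*(-3 - f))*f = K*f*(-3 - f))
sqrt(1663660 + d(p(-29, -18), -1997)) = sqrt(1663660 - 1*(-1997)*(17 - 1*(-29))*(3 + (17 - 1*(-29)))) = sqrt(1663660 - 1*(-1997)*(17 + 29)*(3 + (17 + 29))) = sqrt(1663660 - 1*(-1997)*46*(3 + 46)) = sqrt(1663660 - 1*(-1997)*46*49) = sqrt(1663660 + 4501238) = sqrt(6164898)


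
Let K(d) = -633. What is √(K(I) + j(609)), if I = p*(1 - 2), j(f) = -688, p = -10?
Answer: I*√1321 ≈ 36.346*I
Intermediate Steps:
I = 10 (I = -10*(1 - 2) = -10*(-1) = 10)
√(K(I) + j(609)) = √(-633 - 688) = √(-1321) = I*√1321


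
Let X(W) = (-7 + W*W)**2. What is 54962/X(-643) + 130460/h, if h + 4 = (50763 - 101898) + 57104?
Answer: 2230008745735577/101962302412626 ≈ 21.871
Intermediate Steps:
X(W) = (-7 + W**2)**2
h = 5965 (h = -4 + ((50763 - 101898) + 57104) = -4 + (-51135 + 57104) = -4 + 5969 = 5965)
54962/X(-643) + 130460/h = 54962/((-7 + (-643)**2)**2) + 130460/5965 = 54962/((-7 + 413449)**2) + 130460*(1/5965) = 54962/(413442**2) + 26092/1193 = 54962/170934287364 + 26092/1193 = 54962*(1/170934287364) + 26092/1193 = 27481/85467143682 + 26092/1193 = 2230008745735577/101962302412626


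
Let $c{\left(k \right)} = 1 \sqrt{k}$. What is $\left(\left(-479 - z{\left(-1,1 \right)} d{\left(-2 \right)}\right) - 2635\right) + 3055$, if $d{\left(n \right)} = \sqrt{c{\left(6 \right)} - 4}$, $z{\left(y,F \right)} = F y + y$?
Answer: $-59 + 2 i \sqrt{4 - \sqrt{6}} \approx -59.0 + 2.4904 i$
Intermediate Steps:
$z{\left(y,F \right)} = y + F y$
$c{\left(k \right)} = \sqrt{k}$
$d{\left(n \right)} = \sqrt{-4 + \sqrt{6}}$ ($d{\left(n \right)} = \sqrt{\sqrt{6} - 4} = \sqrt{-4 + \sqrt{6}}$)
$\left(\left(-479 - z{\left(-1,1 \right)} d{\left(-2 \right)}\right) - 2635\right) + 3055 = \left(\left(-479 - - (1 + 1) \sqrt{-4 + \sqrt{6}}\right) - 2635\right) + 3055 = \left(\left(-479 - \left(-1\right) 2 \sqrt{-4 + \sqrt{6}}\right) - 2635\right) + 3055 = \left(\left(-479 - - 2 \sqrt{-4 + \sqrt{6}}\right) - 2635\right) + 3055 = \left(\left(-479 + 2 \sqrt{-4 + \sqrt{6}}\right) - 2635\right) + 3055 = \left(-3114 + 2 \sqrt{-4 + \sqrt{6}}\right) + 3055 = -59 + 2 \sqrt{-4 + \sqrt{6}}$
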